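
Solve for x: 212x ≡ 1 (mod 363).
125

gcd(212, 363) = 1, so the inverse exists.
Extended Euclidean algorithm on (363, 212):
363 = 1 × 212 + 151  ⟹  151 = (1)·363 + (-1)·212
212 = 1 × 151 + 61  ⟹  61 = (-1)·363 + (2)·212
151 = 2 × 61 + 29  ⟹  29 = (3)·363 + (-5)·212
61 = 2 × 29 + 3  ⟹  3 = (-7)·363 + (12)·212
29 = 9 × 3 + 2  ⟹  2 = (66)·363 + (-113)·212
3 = 1 × 2 + 1  ⟹  1 = (-73)·363 + (125)·212
So (125)·212 ≡ 1 (mod 363), i.e. 212^(-1) ≡ 125 (mod 363).
Check: 212 × 125 = 26500 ≡ 1 (mod 363)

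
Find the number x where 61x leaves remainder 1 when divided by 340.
301

gcd(61, 340) = 1, so the inverse exists.
Extended Euclidean algorithm on (340, 61):
340 = 5 × 61 + 35  ⟹  35 = (1)·340 + (-5)·61
61 = 1 × 35 + 26  ⟹  26 = (-1)·340 + (6)·61
35 = 1 × 26 + 9  ⟹  9 = (2)·340 + (-11)·61
26 = 2 × 9 + 8  ⟹  8 = (-5)·340 + (28)·61
9 = 1 × 8 + 1  ⟹  1 = (7)·340 + (-39)·61
So (-39)·61 ≡ 1 (mod 340), i.e. 61^(-1) ≡ -39 ≡ 301 (mod 340).
Check: 61 × 301 = 18361 ≡ 1 (mod 340)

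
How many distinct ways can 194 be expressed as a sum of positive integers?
2366022741845

p(n) counts ways to write n as a sum of positive integers (order ignored).
Euler's pentagonal recurrence: p(k) = p(k-1) + p(k-2) - p(k-5) - p(k-7) + p(k-12) + p(k-15) - ... (offsets j(3j∓1)/2, signs ++--, p(0)=1, p(<0)=0).
DP table for k = 0..193: p(0)=1, p(1)=1, p(2)=2, p(3)=3, p(4)=5, p(5)=7, p(6)=11, p(7)=15, p(8)=22, p(9)=30, p(10)=42, p(11)=56, p(12)=77, p(13)=101, p(14)=135, p(15)=176, p(16)=231, p(17)=297, p(18)=385, p(19)=490, p(20)=627, p(21)=792, p(22)=1002, p(23)=1255, p(24)=1575, p(25)=1958, p(26)=2436, p(27)=3010, p(28)=3718, p(29)=4565, p(30)=5604, p(31)=6842, p(32)=8349, p(33)=10143, p(34)=12310, p(35)=14883, p(36)=17977, p(37)=21637, p(38)=26015, p(39)=31185, p(40)=37338, p(41)=44583, p(42)=53174, p(43)=63261, p(44)=75175, p(45)=89134, p(46)=105558, p(47)=124754, p(48)=147273, p(49)=173525, p(50)=204226, p(51)=239943, p(52)=281589, p(53)=329931, p(54)=386155, p(55)=451276, p(56)=526823, p(57)=614154, p(58)=715220, p(59)=831820, p(60)=966467, p(61)=1121505, p(62)=1300156, p(63)=1505499, p(64)=1741630, p(65)=2012558, p(66)=2323520, p(67)=2679689, p(68)=3087735, p(69)=3554345, p(70)=4087968, p(71)=4697205, p(72)=5392783, p(73)=6185689, p(74)=7089500, p(75)=8118264, p(76)=9289091, p(77)=10619863, p(78)=12132164, p(79)=13848650, p(80)=15796476, p(81)=18004327, p(82)=20506255, p(83)=23338469, p(84)=26543660, p(85)=30167357, p(86)=34262962, p(87)=38887673, p(88)=44108109, p(89)=49995925, p(90)=56634173, p(91)=64112359, p(92)=72533807, p(93)=82010177, p(94)=92669720, p(95)=104651419, p(96)=118114304, p(97)=133230930, p(98)=150198136, p(99)=169229875, p(100)=190569292, p(101)=214481126, p(102)=241265379, p(103)=271248950, p(104)=304801365, p(105)=342325709, p(106)=384276336, p(107)=431149389, p(108)=483502844, p(109)=541946240, p(110)=607163746, p(111)=679903203, p(112)=761002156, p(113)=851376628, p(114)=952050665, p(115)=1064144451, p(116)=1188908248, p(117)=1327710076, p(118)=1482074143, p(119)=1653668665, p(120)=1844349560, p(121)=2056148051, p(122)=2291320912, p(123)=2552338241, p(124)=2841940500, p(125)=3163127352, p(126)=3519222692, p(127)=3913864295, p(128)=4351078600, p(129)=4835271870, p(130)=5371315400, p(131)=5964539504, p(132)=6620830889, p(133)=7346629512, p(134)=8149040695, p(135)=9035836076, p(136)=10015581680, p(137)=11097645016, p(138)=12292341831, p(139)=13610949895, p(140)=15065878135, p(141)=16670689208, p(142)=18440293320, p(143)=20390982757, p(144)=22540654445, p(145)=24908858009, p(146)=27517052599, p(147)=30388671978, p(148)=33549419497, p(149)=37027355200, p(150)=40853235313, p(151)=45060624582, p(152)=49686288421, p(153)=54770336324, p(154)=60356673280, p(155)=66493182097, p(156)=73232243759, p(157)=80630964769, p(158)=88751778802, p(159)=97662728555, p(160)=107438159466, p(161)=118159068427, p(162)=129913904637, p(163)=142798995930, p(164)=156919475295, p(165)=172389800255, p(166)=189334822579, p(167)=207890420102, p(168)=228204732751, p(169)=250438925115, p(170)=274768617130, p(171)=301384802048, p(172)=330495499613, p(173)=362326859895, p(174)=397125074750, p(175)=435157697830, p(176)=476715857290, p(177)=522115831195, p(178)=571701605655, p(179)=625846753120, p(180)=684957390936, p(181)=749474411781, p(182)=819876908323, p(183)=896684817527, p(184)=980462880430, p(185)=1071823774337, p(186)=1171432692373, p(187)=1280011042268, p(188)=1398341745571, p(189)=1527273599625, p(190)=1667727404093, p(191)=1820701100652, p(192)=1987276856363, p(193)=2168627105469.
Final step: p(194) = p(193) + p(192) - p(189) - p(187) + p(182) + p(179) - p(172) - p(168) + p(159) + p(154) - p(143) - p(137) + p(124) + p(117) - p(102) - p(94) + p(77) + p(68) - p(49) - p(39) + p(18) + p(7)
= 2168627105469 + 1987276856363 - 1527273599625 - 1280011042268 + 819876908323 + 625846753120 - 330495499613 - 228204732751 + 97662728555 + 60356673280 - 20390982757 - 11097645016 + 2841940500 + 1327710076 - 241265379 - 92669720 + 10619863 + 3087735 - 173525 - 31185 + 385 + 15
= 2366022741845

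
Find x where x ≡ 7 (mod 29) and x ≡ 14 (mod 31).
355

Using Chinese Remainder Theorem:
M = 29 × 31 = 899
M1 = 31, M2 = 29
y1 = 31^(-1) mod 29 = 15
y2 = 29^(-1) mod 31 = 15
x = (7×31×15 + 14×29×15) mod 899 = 355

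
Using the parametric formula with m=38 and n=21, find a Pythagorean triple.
(1003, 1596, 1885)

Euclid's formula: a = m² - n², b = 2mn, c = m² + n²
m = 38, n = 21
a = 38² - 21² = 1444 - 441 = 1003
b = 2 × 38 × 21 = 1596
c = 38² + 21² = 1444 + 441 = 1885
Verification: 1003² + 1596² = 1006009 + 2547216 = 3553225 = 1885² ✓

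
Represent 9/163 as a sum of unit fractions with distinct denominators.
1/19 + 1/388 + 1/171663 + 1/41255288134 + 1/4254996997507147716756

Greedy algorithm:
9/163: ceiling(163/9) = 19, use 1/19
8/3097: ceiling(3097/8) = 388, use 1/388
7/1201636: ceiling(1201636/7) = 171663, use 1/171663
5/206276440668: ceiling(206276440668/5) = 41255288134, use 1/41255288134
1/4254996997507147716756: ceiling(4254996997507147716756/1) = 4254996997507147716756, use 1/4254996997507147716756
Result: 9/163 = 1/19 + 1/388 + 1/171663 + 1/41255288134 + 1/4254996997507147716756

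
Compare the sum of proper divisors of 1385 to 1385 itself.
deficient

Proper divisors of 1385: sum = 1 + 5 + 277 = 283
Since 283 < 1385, 1385 is deficient.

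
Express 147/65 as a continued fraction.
[2; 3, 1, 4, 1, 2]

Euclidean algorithm steps:
147 = 2 × 65 + 17
65 = 3 × 17 + 14
17 = 1 × 14 + 3
14 = 4 × 3 + 2
3 = 1 × 2 + 1
2 = 2 × 1 + 0
Continued fraction: [2; 3, 1, 4, 1, 2]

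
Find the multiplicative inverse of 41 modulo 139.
78

gcd(41, 139) = 1, so the inverse exists.
Extended Euclidean algorithm on (139, 41):
139 = 3 × 41 + 16  ⟹  16 = (1)·139 + (-3)·41
41 = 2 × 16 + 9  ⟹  9 = (-2)·139 + (7)·41
16 = 1 × 9 + 7  ⟹  7 = (3)·139 + (-10)·41
9 = 1 × 7 + 2  ⟹  2 = (-5)·139 + (17)·41
7 = 3 × 2 + 1  ⟹  1 = (18)·139 + (-61)·41
So (-61)·41 ≡ 1 (mod 139), i.e. 41^(-1) ≡ -61 ≡ 78 (mod 139).
Check: 41 × 78 = 3198 ≡ 1 (mod 139)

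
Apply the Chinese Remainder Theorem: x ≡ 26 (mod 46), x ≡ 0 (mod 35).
210

Using Chinese Remainder Theorem:
M = 46 × 35 = 1610
M1 = 35, M2 = 46
y1 = 35^(-1) mod 46 = 25
y2 = 46^(-1) mod 35 = 16
x = (26×35×25 + 0×46×16) mod 1610 = 210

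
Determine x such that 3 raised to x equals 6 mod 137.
11

Baby-step giant-step with step n = ⌈√137⌉ = 12.
Baby steps 3^j mod 137 (j:value) for j=0..11: 0:1, 1:3, 2:9, 3:27, 4:81, 5:106, 6:44, 7:132, 8:122, 9:92, 10:2, 11:6.
h = 6 is already in the table at j=11, so x = 11.
Check: 3^11 ≡ 6 (mod 137).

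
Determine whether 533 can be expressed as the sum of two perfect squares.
2² + 23² (a=2, b=23)

Factorization: 533 = 13 × 41
By Fermat: n is sum of two squares iff every prime p ≡ 3 (mod 4) appears to even power.
All primes ≡ 3 (mod 4) appear to even power.
Search a = 0, 1, 2, … for 533 - a² a perfect square: first hit at a = 2: 533 - 4 = 529 = 23².
533 = 2² + 23² = 4 + 529 ✓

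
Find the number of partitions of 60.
966467

p(n) counts ways to write n as a sum of positive integers (order ignored).
Euler's pentagonal recurrence: p(k) = p(k-1) + p(k-2) - p(k-5) - p(k-7) + p(k-12) + p(k-15) - ... (offsets j(3j∓1)/2, signs ++--, p(0)=1, p(<0)=0).
DP table for k = 0..59: p(0)=1, p(1)=1, p(2)=2, p(3)=3, p(4)=5, p(5)=7, p(6)=11, p(7)=15, p(8)=22, p(9)=30, p(10)=42, p(11)=56, p(12)=77, p(13)=101, p(14)=135, p(15)=176, p(16)=231, p(17)=297, p(18)=385, p(19)=490, p(20)=627, p(21)=792, p(22)=1002, p(23)=1255, p(24)=1575, p(25)=1958, p(26)=2436, p(27)=3010, p(28)=3718, p(29)=4565, p(30)=5604, p(31)=6842, p(32)=8349, p(33)=10143, p(34)=12310, p(35)=14883, p(36)=17977, p(37)=21637, p(38)=26015, p(39)=31185, p(40)=37338, p(41)=44583, p(42)=53174, p(43)=63261, p(44)=75175, p(45)=89134, p(46)=105558, p(47)=124754, p(48)=147273, p(49)=173525, p(50)=204226, p(51)=239943, p(52)=281589, p(53)=329931, p(54)=386155, p(55)=451276, p(56)=526823, p(57)=614154, p(58)=715220, p(59)=831820.
Final step: p(60) = p(59) + p(58) - p(55) - p(53) + p(48) + p(45) - p(38) - p(34) + p(25) + p(20) - p(9) - p(3)
= 831820 + 715220 - 451276 - 329931 + 147273 + 89134 - 26015 - 12310 + 1958 + 627 - 30 - 3
= 966467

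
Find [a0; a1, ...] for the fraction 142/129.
[1; 9, 1, 12]

Euclidean algorithm steps:
142 = 1 × 129 + 13
129 = 9 × 13 + 12
13 = 1 × 12 + 1
12 = 12 × 1 + 0
Continued fraction: [1; 9, 1, 12]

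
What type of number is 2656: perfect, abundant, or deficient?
deficient

Proper divisors of 2656: sum = 1 + 2 + 4 + 8 + 16 + 32 + 83 + 166 + 332 + 664 + 1328 = 2636
Since 2636 < 2656, 2656 is deficient.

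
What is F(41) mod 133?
62

Matrix identity: Q^n = [[F_(n+1), F_n], [F_n, F_(n-1)]] with Q = [[1,1],[1,0]].
n = 41 = 101001₂. Square-and-multiply, entries mod 133:
Q^1 = [[1,1],[1,0]]
Q^2 = (Q^1)² = [[2,1],[1,1]]
Q^5 = (Q^2)²·Q = [[8,5],[5,3]]
Q^10 = (Q^5)² = [[89,55],[55,34]]
Q^20 = (Q^10)² = [[40,115],[115,58]]
Q^41 = (Q^20)²·Q = [[27,62],[62,98]]
F_41 mod 133 = Q^41[0][1] = 62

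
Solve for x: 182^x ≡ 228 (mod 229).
114

Baby-step giant-step with step n = ⌈√229⌉ = 16.
Baby steps 182^j mod 229 (j:value) for j=0..15: 0:1, 1:182, 2:148, 3:143, 4:149, 5:96, 6:68, 7:10, 8:217, 9:106, 10:56, 11:116, 12:44, 13:222, 14:100, 15:109.
Giant-step multiplier: 182^(-16) ≡ 182^(228-16) = 182^212 ≡ 132 (mod 229).
Giant steps γ_i = 228·132^i mod 229: γ_0=228, γ_1=97, γ_2=209, γ_3=108, γ_4=58, γ_5=99, γ_6=15, γ_7=148 (in table at j=2).
x = i·n + j = 7·16 + 2 = 114.
Check: 182^114 ≡ 228 (mod 229).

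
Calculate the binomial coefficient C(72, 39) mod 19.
7

Using Lucas' theorem:
Write n=72 and k=39 in base 19:
n in base 19: [3, 15]
k in base 19: [2, 1]
C(72,39) mod 19 = ∏ C(n_i, k_i) mod 19
Digit binomials (mod 19): C(3,2) = 3; C(15,1) = 15
Product: 3 × 15 = 45 ≡ 7 (mod 19)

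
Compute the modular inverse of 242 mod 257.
137

gcd(242, 257) = 1, so the inverse exists.
Extended Euclidean algorithm on (257, 242):
257 = 1 × 242 + 15  ⟹  15 = (1)·257 + (-1)·242
242 = 16 × 15 + 2  ⟹  2 = (-16)·257 + (17)·242
15 = 7 × 2 + 1  ⟹  1 = (113)·257 + (-120)·242
So (-120)·242 ≡ 1 (mod 257), i.e. 242^(-1) ≡ -120 ≡ 137 (mod 257).
Check: 242 × 137 = 33154 ≡ 1 (mod 257)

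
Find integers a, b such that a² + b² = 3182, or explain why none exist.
Not possible

Factorization: 3182 = 2 × 37 × 43
By Fermat: n is sum of two squares iff every prime p ≡ 3 (mod 4) appears to even power.
Prime(s) ≡ 3 (mod 4) with odd exponent: [(43, 1)]
Therefore 3182 cannot be expressed as a² + b².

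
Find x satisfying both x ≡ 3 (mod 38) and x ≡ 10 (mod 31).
41

Using Chinese Remainder Theorem:
M = 38 × 31 = 1178
M1 = 31, M2 = 38
y1 = 31^(-1) mod 38 = 27
y2 = 38^(-1) mod 31 = 9
x = (3×31×27 + 10×38×9) mod 1178 = 41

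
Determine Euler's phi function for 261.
168

261 = 3^2 × 29
φ(n) = n × ∏(1 - 1/p) for each prime p dividing n
φ(261) = 261 × (1 - 1/3) × (1 - 1/29) = 168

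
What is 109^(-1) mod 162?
55

gcd(109, 162) = 1, so the inverse exists.
Extended Euclidean algorithm on (162, 109):
162 = 1 × 109 + 53  ⟹  53 = (1)·162 + (-1)·109
109 = 2 × 53 + 3  ⟹  3 = (-2)·162 + (3)·109
53 = 17 × 3 + 2  ⟹  2 = (35)·162 + (-52)·109
3 = 1 × 2 + 1  ⟹  1 = (-37)·162 + (55)·109
So (55)·109 ≡ 1 (mod 162), i.e. 109^(-1) ≡ 55 (mod 162).
Check: 109 × 55 = 5995 ≡ 1 (mod 162)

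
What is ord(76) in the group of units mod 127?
21

127 is prime, so ord(76) divides φ(127) = 126.
Divisors of 126: 1, 2, 3, 6, 7, 9, 14, 18, 21, 42, 63, 126.
Repeated squaring: 76^1 ≡ 76, 76^2 ≡ 61, 76^4 ≡ 38, 76^8 ≡ 47, 76^16 ≡ 50, 76^32 ≡ 87, 76^64 ≡ 76 (mod 127).
Test 76^d mod 127 for each divisor d in increasing order:
76^1 ≡ 76
76^2 ≡ 61
76^3 = 76^2·76^1 ≡ 64
76^6 = 76^4·76^2 ≡ 32
76^7 = 76^4·76^2·76^1 ≡ 19
76^9 = 76^8·76^1 ≡ 16
76^14 = 76^8·76^4·76^2 ≡ 107
76^18 = 76^16·76^2 ≡ 2
76^21 = 76^16·76^4·76^1 ≡ 1  ← first divisor giving 1
The order is 21.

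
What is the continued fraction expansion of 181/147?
[1; 4, 3, 11]

Euclidean algorithm steps:
181 = 1 × 147 + 34
147 = 4 × 34 + 11
34 = 3 × 11 + 1
11 = 11 × 1 + 0
Continued fraction: [1; 4, 3, 11]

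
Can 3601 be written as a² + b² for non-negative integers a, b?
1² + 60² (a=1, b=60)

Factorization: 3601 = 13 × 277
By Fermat: n is sum of two squares iff every prime p ≡ 3 (mod 4) appears to even power.
All primes ≡ 3 (mod 4) appear to even power.
Search a = 0, 1, 2, … for 3601 - a² a perfect square: first hit at a = 1: 3601 - 1 = 3600 = 60².
3601 = 1² + 60² = 1 + 3600 ✓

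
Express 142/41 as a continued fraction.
[3; 2, 6, 3]

Euclidean algorithm steps:
142 = 3 × 41 + 19
41 = 2 × 19 + 3
19 = 6 × 3 + 1
3 = 3 × 1 + 0
Continued fraction: [3; 2, 6, 3]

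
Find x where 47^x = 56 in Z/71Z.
41

Baby-step giant-step with step n = ⌈√71⌉ = 9.
Baby steps 47^j mod 71 (j:value) for j=0..8: 0:1, 1:47, 2:8, 3:21, 4:64, 5:26, 6:15, 7:66, 8:49.
Giant-step multiplier: 47^(-9) ≡ 47^(70-9) = 47^61 ≡ 55 (mod 71).
Giant steps γ_i = 56·55^i mod 71: γ_0=56, γ_1=27, γ_2=65, γ_3=25, γ_4=26 (in table at j=5).
x = i·n + j = 4·9 + 5 = 41.
Check: 47^41 ≡ 56 (mod 71).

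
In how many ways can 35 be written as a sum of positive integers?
14883

p(n) counts ways to write n as a sum of positive integers (order ignored).
Euler's pentagonal recurrence: p(k) = p(k-1) + p(k-2) - p(k-5) - p(k-7) + p(k-12) + p(k-15) - ... (offsets j(3j∓1)/2, signs ++--, p(0)=1, p(<0)=0).
DP table for k = 0..34: p(0)=1, p(1)=1, p(2)=2, p(3)=3, p(4)=5, p(5)=7, p(6)=11, p(7)=15, p(8)=22, p(9)=30, p(10)=42, p(11)=56, p(12)=77, p(13)=101, p(14)=135, p(15)=176, p(16)=231, p(17)=297, p(18)=385, p(19)=490, p(20)=627, p(21)=792, p(22)=1002, p(23)=1255, p(24)=1575, p(25)=1958, p(26)=2436, p(27)=3010, p(28)=3718, p(29)=4565, p(30)=5604, p(31)=6842, p(32)=8349, p(33)=10143, p(34)=12310.
Final step: p(35) = p(34) + p(33) - p(30) - p(28) + p(23) + p(20) - p(13) - p(9) + p(0)
= 12310 + 10143 - 5604 - 3718 + 1255 + 627 - 101 - 30 + 1
= 14883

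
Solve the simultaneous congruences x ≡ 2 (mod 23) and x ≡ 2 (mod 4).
2

Using Chinese Remainder Theorem:
M = 23 × 4 = 92
M1 = 4, M2 = 23
y1 = 4^(-1) mod 23 = 6
y2 = 23^(-1) mod 4 = 3
x = (2×4×6 + 2×23×3) mod 92 = 2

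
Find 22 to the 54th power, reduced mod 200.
144

Repeated squaring. Binary of 54 = 110110.
22^1 ≡ 22 (mod 200); 22^2 ≡ 84 (mod 200); 22^4 ≡ 56 (mod 200); 22^8 ≡ 136 (mod 200); 22^16 ≡ 96 (mod 200); 22^32 ≡ 16 (mod 200)
22^54 = 22^2 × 22^4 × 22^16 × 22^32 ≡ 144 (mod 200)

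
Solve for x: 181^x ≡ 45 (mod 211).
148

Baby-step giant-step with step n = ⌈√211⌉ = 15.
Baby steps 181^j mod 211 (j:value) for j=0..14: 0:1, 1:181, 2:56, 3:8, 4:182, 5:26, 6:64, 7:190, 8:208, 9:90, 10:43, 11:187, 12:87, 13:133, 14:19.
Giant-step multiplier: 181^(-15) ≡ 181^(210-15) = 181^195 ≡ 67 (mod 211).
Giant steps γ_i = 45·67^i mod 211: γ_0=45, γ_1=61, γ_2=78, γ_3=162, γ_4=93, γ_5=112, γ_6=119, γ_7=166, γ_8=150, γ_9=133 (in table at j=13).
x = i·n + j = 9·15 + 13 = 148.
Check: 181^148 ≡ 45 (mod 211).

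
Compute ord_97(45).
32

97 is prime, so ord(45) divides φ(97) = 96.
Divisors of 96: 1, 2, 3, 4, 6, 8, 12, 16, 24, 32, 48, 96.
Repeated squaring: 45^1 ≡ 45, 45^2 ≡ 85, 45^4 ≡ 47, 45^8 ≡ 75, 45^16 ≡ 96, 45^32 ≡ 1, 45^64 ≡ 1 (mod 97).
Test 45^d mod 97 for each divisor d in increasing order:
45^1 ≡ 45
45^2 ≡ 85
45^3 = 45^2·45^1 ≡ 42
45^4 ≡ 47
45^6 = 45^4·45^2 ≡ 18
45^8 ≡ 75
45^12 = 45^8·45^4 ≡ 33
45^16 ≡ 96
45^24 = 45^16·45^8 ≡ 22
45^32 ≡ 1  ← first divisor giving 1
The order is 32.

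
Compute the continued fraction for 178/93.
[1; 1, 10, 1, 1, 1, 2]

Euclidean algorithm steps:
178 = 1 × 93 + 85
93 = 1 × 85 + 8
85 = 10 × 8 + 5
8 = 1 × 5 + 3
5 = 1 × 3 + 2
3 = 1 × 2 + 1
2 = 2 × 1 + 0
Continued fraction: [1; 1, 10, 1, 1, 1, 2]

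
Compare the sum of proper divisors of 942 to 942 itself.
abundant

Proper divisors of 942: sum = 1 + 2 + 3 + 6 + 157 + 314 + 471 = 954
Since 954 > 942, 942 is abundant.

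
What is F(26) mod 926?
87

Matrix identity: Q^n = [[F_(n+1), F_n], [F_n, F_(n-1)]] with Q = [[1,1],[1,0]].
n = 26 = 11010₂. Square-and-multiply, entries mod 926:
Q^1 = [[1,1],[1,0]]
Q^3 = (Q^1)²·Q = [[3,2],[2,1]]
Q^6 = (Q^3)² = [[13,8],[8,5]]
Q^13 = (Q^6)²·Q = [[377,233],[233,144]]
Q^26 = (Q^13)² = [[106,87],[87,19]]
F_26 mod 926 = Q^26[0][1] = 87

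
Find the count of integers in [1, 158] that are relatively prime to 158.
78

158 = 2 × 79
φ(n) = n × ∏(1 - 1/p) for each prime p dividing n
φ(158) = 158 × (1 - 1/2) × (1 - 1/79) = 78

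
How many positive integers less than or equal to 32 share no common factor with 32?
16

32 = 2^5
φ(n) = n × ∏(1 - 1/p) for each prime p dividing n
φ(32) = 32 × (1 - 1/2) = 16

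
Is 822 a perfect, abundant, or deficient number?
abundant

Proper divisors of 822: sum = 1 + 2 + 3 + 6 + 137 + 274 + 411 = 834
Since 834 > 822, 822 is abundant.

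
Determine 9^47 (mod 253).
246

Repeated squaring. Binary of 47 = 101111.
9^1 ≡ 9 (mod 253); 9^2 ≡ 81 (mod 253); 9^4 ≡ 236 (mod 253); 9^8 ≡ 36 (mod 253); 9^16 ≡ 31 (mod 253); 9^32 ≡ 202 (mod 253)
9^47 = 9^1 × 9^2 × 9^4 × 9^8 × 9^32 ≡ 246 (mod 253)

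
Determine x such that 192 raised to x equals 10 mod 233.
157

Baby-step giant-step with step n = ⌈√233⌉ = 16.
Baby steps 192^j mod 233 (j:value) for j=0..15: 0:1, 1:192, 2:50, 3:47, 4:170, 5:20, 6:112, 7:68, 8:8, 9:138, 10:167, 11:143, 12:195, 13:160, 14:197, 15:78.
Giant-step multiplier: 192^(-16) ≡ 192^(232-16) = 192^216 ≡ 142 (mod 233).
Giant steps γ_i = 10·142^i mod 233: γ_0=10, γ_1=22, γ_2=95, γ_3=209, γ_4=87, γ_5=5, γ_6=11, γ_7=164, γ_8=221, γ_9=160 (in table at j=13).
x = i·n + j = 9·16 + 13 = 157.
Check: 192^157 ≡ 10 (mod 233).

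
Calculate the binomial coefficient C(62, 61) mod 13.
10

Using Lucas' theorem:
Write n=62 and k=61 in base 13:
n in base 13: [4, 10]
k in base 13: [4, 9]
C(62,61) mod 13 = ∏ C(n_i, k_i) mod 13
Digit binomials (mod 13): C(4,4) = 1; C(10,9) = 10
Product: 1 × 10 = 10 ≡ 10 (mod 13)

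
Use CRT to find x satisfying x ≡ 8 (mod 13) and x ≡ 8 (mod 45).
8

Using Chinese Remainder Theorem:
M = 13 × 45 = 585
M1 = 45, M2 = 13
y1 = 45^(-1) mod 13 = 11
y2 = 13^(-1) mod 45 = 7
x = (8×45×11 + 8×13×7) mod 585 = 8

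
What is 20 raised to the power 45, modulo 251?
1

Repeated squaring. Binary of 45 = 101101.
20^1 ≡ 20 (mod 251); 20^2 ≡ 149 (mod 251); 20^4 ≡ 113 (mod 251); 20^8 ≡ 219 (mod 251); 20^16 ≡ 20 (mod 251); 20^32 ≡ 149 (mod 251)
20^45 = 20^1 × 20^4 × 20^8 × 20^32 ≡ 1 (mod 251)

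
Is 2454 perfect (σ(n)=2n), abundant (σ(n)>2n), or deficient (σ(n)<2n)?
abundant

Proper divisors of 2454: sum = 1 + 2 + 3 + 6 + 409 + 818 + 1227 = 2466
Since 2466 > 2454, 2454 is abundant.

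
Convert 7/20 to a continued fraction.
[0; 2, 1, 6]

Euclidean algorithm steps:
7 = 0 × 20 + 7
20 = 2 × 7 + 6
7 = 1 × 6 + 1
6 = 6 × 1 + 0
Continued fraction: [0; 2, 1, 6]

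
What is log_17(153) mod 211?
165

Baby-step giant-step with step n = ⌈√211⌉ = 15.
Baby steps 17^j mod 211 (j:value) for j=0..14: 0:1, 1:17, 2:78, 3:60, 4:176, 5:38, 6:13, 7:10, 8:170, 9:147, 10:178, 11:72, 12:169, 13:130, 14:100.
Giant-step multiplier: 17^(-15) ≡ 17^(210-15) = 17^195 ≡ 88 (mod 211).
Giant steps γ_i = 153·88^i mod 211: γ_0=153, γ_1=171, γ_2=67, γ_3=199, γ_4=210, γ_5=123, γ_6=63, γ_7=58, γ_8=40, γ_9=144, γ_10=12, γ_11=1 (in table at j=0).
x = i·n + j = 11·15 + 0 = 165.
Check: 17^165 ≡ 153 (mod 211).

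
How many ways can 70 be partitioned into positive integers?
4087968

p(n) counts ways to write n as a sum of positive integers (order ignored).
Euler's pentagonal recurrence: p(k) = p(k-1) + p(k-2) - p(k-5) - p(k-7) + p(k-12) + p(k-15) - ... (offsets j(3j∓1)/2, signs ++--, p(0)=1, p(<0)=0).
DP table for k = 0..69: p(0)=1, p(1)=1, p(2)=2, p(3)=3, p(4)=5, p(5)=7, p(6)=11, p(7)=15, p(8)=22, p(9)=30, p(10)=42, p(11)=56, p(12)=77, p(13)=101, p(14)=135, p(15)=176, p(16)=231, p(17)=297, p(18)=385, p(19)=490, p(20)=627, p(21)=792, p(22)=1002, p(23)=1255, p(24)=1575, p(25)=1958, p(26)=2436, p(27)=3010, p(28)=3718, p(29)=4565, p(30)=5604, p(31)=6842, p(32)=8349, p(33)=10143, p(34)=12310, p(35)=14883, p(36)=17977, p(37)=21637, p(38)=26015, p(39)=31185, p(40)=37338, p(41)=44583, p(42)=53174, p(43)=63261, p(44)=75175, p(45)=89134, p(46)=105558, p(47)=124754, p(48)=147273, p(49)=173525, p(50)=204226, p(51)=239943, p(52)=281589, p(53)=329931, p(54)=386155, p(55)=451276, p(56)=526823, p(57)=614154, p(58)=715220, p(59)=831820, p(60)=966467, p(61)=1121505, p(62)=1300156, p(63)=1505499, p(64)=1741630, p(65)=2012558, p(66)=2323520, p(67)=2679689, p(68)=3087735, p(69)=3554345.
Final step: p(70) = p(69) + p(68) - p(65) - p(63) + p(58) + p(55) - p(48) - p(44) + p(35) + p(30) - p(19) - p(13) + p(0)
= 3554345 + 3087735 - 2012558 - 1505499 + 715220 + 451276 - 147273 - 75175 + 14883 + 5604 - 490 - 101 + 1
= 4087968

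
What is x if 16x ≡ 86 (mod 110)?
x ≡ 26 (mod 55)

gcd(16, 110) = 2, which divides 86, so solutions exist.
Divide through by 2: 8x ≡ 43 (mod 55).
Find 8^(-1) mod 55 by the extended Euclidean algorithm:
55 = 6 × 8 + 7  ⟹  7 = (1)·55 + (-6)·8
8 = 1 × 7 + 1  ⟹  1 = (-1)·55 + (7)·8
So (7)·8 ≡ 1 (mod 55), i.e. 8^(-1) ≡ 7 (mod 55).
x ≡ 7 × 43 = 301 ≡ 26 (mod 55).
Check: 16 × 26 = 416 ≡ 86 (mod 110).
x ≡ 26 (mod 55), giving 2 solutions mod 110.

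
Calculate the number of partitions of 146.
27517052599

p(n) counts ways to write n as a sum of positive integers (order ignored).
Euler's pentagonal recurrence: p(k) = p(k-1) + p(k-2) - p(k-5) - p(k-7) + p(k-12) + p(k-15) - ... (offsets j(3j∓1)/2, signs ++--, p(0)=1, p(<0)=0).
DP table for k = 0..145: p(0)=1, p(1)=1, p(2)=2, p(3)=3, p(4)=5, p(5)=7, p(6)=11, p(7)=15, p(8)=22, p(9)=30, p(10)=42, p(11)=56, p(12)=77, p(13)=101, p(14)=135, p(15)=176, p(16)=231, p(17)=297, p(18)=385, p(19)=490, p(20)=627, p(21)=792, p(22)=1002, p(23)=1255, p(24)=1575, p(25)=1958, p(26)=2436, p(27)=3010, p(28)=3718, p(29)=4565, p(30)=5604, p(31)=6842, p(32)=8349, p(33)=10143, p(34)=12310, p(35)=14883, p(36)=17977, p(37)=21637, p(38)=26015, p(39)=31185, p(40)=37338, p(41)=44583, p(42)=53174, p(43)=63261, p(44)=75175, p(45)=89134, p(46)=105558, p(47)=124754, p(48)=147273, p(49)=173525, p(50)=204226, p(51)=239943, p(52)=281589, p(53)=329931, p(54)=386155, p(55)=451276, p(56)=526823, p(57)=614154, p(58)=715220, p(59)=831820, p(60)=966467, p(61)=1121505, p(62)=1300156, p(63)=1505499, p(64)=1741630, p(65)=2012558, p(66)=2323520, p(67)=2679689, p(68)=3087735, p(69)=3554345, p(70)=4087968, p(71)=4697205, p(72)=5392783, p(73)=6185689, p(74)=7089500, p(75)=8118264, p(76)=9289091, p(77)=10619863, p(78)=12132164, p(79)=13848650, p(80)=15796476, p(81)=18004327, p(82)=20506255, p(83)=23338469, p(84)=26543660, p(85)=30167357, p(86)=34262962, p(87)=38887673, p(88)=44108109, p(89)=49995925, p(90)=56634173, p(91)=64112359, p(92)=72533807, p(93)=82010177, p(94)=92669720, p(95)=104651419, p(96)=118114304, p(97)=133230930, p(98)=150198136, p(99)=169229875, p(100)=190569292, p(101)=214481126, p(102)=241265379, p(103)=271248950, p(104)=304801365, p(105)=342325709, p(106)=384276336, p(107)=431149389, p(108)=483502844, p(109)=541946240, p(110)=607163746, p(111)=679903203, p(112)=761002156, p(113)=851376628, p(114)=952050665, p(115)=1064144451, p(116)=1188908248, p(117)=1327710076, p(118)=1482074143, p(119)=1653668665, p(120)=1844349560, p(121)=2056148051, p(122)=2291320912, p(123)=2552338241, p(124)=2841940500, p(125)=3163127352, p(126)=3519222692, p(127)=3913864295, p(128)=4351078600, p(129)=4835271870, p(130)=5371315400, p(131)=5964539504, p(132)=6620830889, p(133)=7346629512, p(134)=8149040695, p(135)=9035836076, p(136)=10015581680, p(137)=11097645016, p(138)=12292341831, p(139)=13610949895, p(140)=15065878135, p(141)=16670689208, p(142)=18440293320, p(143)=20390982757, p(144)=22540654445, p(145)=24908858009.
Final step: p(146) = p(145) + p(144) - p(141) - p(139) + p(134) + p(131) - p(124) - p(120) + p(111) + p(106) - p(95) - p(89) + p(76) + p(69) - p(54) - p(46) + p(29) + p(20) - p(1)
= 24908858009 + 22540654445 - 16670689208 - 13610949895 + 8149040695 + 5964539504 - 2841940500 - 1844349560 + 679903203 + 384276336 - 104651419 - 49995925 + 9289091 + 3554345 - 386155 - 105558 + 4565 + 627 - 1
= 27517052599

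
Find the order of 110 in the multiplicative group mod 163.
18

163 is prime, so ord(110) divides φ(163) = 162.
Divisors of 162: 1, 2, 3, 6, 9, 18, 27, 54, 81, 162.
Repeated squaring: 110^1 ≡ 110, 110^2 ≡ 38, 110^4 ≡ 140, 110^8 ≡ 40, 110^16 ≡ 133, 110^32 ≡ 85, 110^64 ≡ 53, 110^128 ≡ 38 (mod 163).
Test 110^d mod 163 for each divisor d in increasing order:
110^1 ≡ 110
110^2 ≡ 38
110^3 = 110^2·110^1 ≡ 105
110^6 = 110^4·110^2 ≡ 104
110^9 = 110^8·110^1 ≡ 162
110^18 = 110^16·110^2 ≡ 1  ← first divisor giving 1
The order is 18.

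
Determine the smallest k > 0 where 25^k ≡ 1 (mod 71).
5

71 is prime, so ord(25) divides φ(71) = 70.
Divisors of 70: 1, 2, 5, 7, 10, 14, 35, 70.
Repeated squaring: 25^1 ≡ 25, 25^2 ≡ 57, 25^4 ≡ 54, 25^8 ≡ 5, 25^16 ≡ 25, 25^32 ≡ 57, 25^64 ≡ 54 (mod 71).
Test 25^d mod 71 for each divisor d in increasing order:
25^1 ≡ 25
25^2 ≡ 57
25^5 = 25^4·25^1 ≡ 1  ← first divisor giving 1
The order is 5.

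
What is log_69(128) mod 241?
110

Baby-step giant-step with step n = ⌈√241⌉ = 16.
Baby steps 69^j mod 241 (j:value) for j=0..15: 0:1, 1:69, 2:182, 3:26, 4:107, 5:153, 6:194, 7:131, 8:122, 9:224, 10:32, 11:39, 12:40, 13:109, 14:50, 15:76.
Giant-step multiplier: 69^(-16) ≡ 69^(240-16) = 69^224 ≡ 54 (mod 241).
Giant steps γ_i = 128·54^i mod 241: γ_0=128, γ_1=164, γ_2=180, γ_3=80, γ_4=223, γ_5=233, γ_6=50 (in table at j=14).
x = i·n + j = 6·16 + 14 = 110.
Check: 69^110 ≡ 128 (mod 241).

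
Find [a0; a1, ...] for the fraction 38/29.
[1; 3, 4, 2]

Euclidean algorithm steps:
38 = 1 × 29 + 9
29 = 3 × 9 + 2
9 = 4 × 2 + 1
2 = 2 × 1 + 0
Continued fraction: [1; 3, 4, 2]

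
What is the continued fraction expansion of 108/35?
[3; 11, 1, 2]

Euclidean algorithm steps:
108 = 3 × 35 + 3
35 = 11 × 3 + 2
3 = 1 × 2 + 1
2 = 2 × 1 + 0
Continued fraction: [3; 11, 1, 2]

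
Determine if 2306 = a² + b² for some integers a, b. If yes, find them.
25² + 41² (a=25, b=41)

Factorization: 2306 = 2 × 1153
By Fermat: n is sum of two squares iff every prime p ≡ 3 (mod 4) appears to even power.
All primes ≡ 3 (mod 4) appear to even power.
Search a = 0, 1, 2, … for 2306 - a² a perfect square: first hit at a = 25: 2306 - 625 = 1681 = 41².
2306 = 25² + 41² = 625 + 1681 ✓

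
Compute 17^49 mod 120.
17

Repeated squaring. Binary of 49 = 110001.
17^1 ≡ 17 (mod 120); 17^2 ≡ 49 (mod 120); 17^4 ≡ 1 (mod 120); 17^8 ≡ 1 (mod 120); 17^16 ≡ 1 (mod 120); 17^32 ≡ 1 (mod 120)
17^49 = 17^1 × 17^16 × 17^32 ≡ 17 (mod 120)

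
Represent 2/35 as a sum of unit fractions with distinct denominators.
1/18 + 1/630

Greedy algorithm:
2/35: ceiling(35/2) = 18, use 1/18
1/630: ceiling(630/1) = 630, use 1/630
Result: 2/35 = 1/18 + 1/630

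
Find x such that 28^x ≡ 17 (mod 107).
3

Baby-step giant-step with step n = ⌈√107⌉ = 11.
Baby steps 28^j mod 107 (j:value) for j=0..10: 0:1, 1:28, 2:35, 3:17, 4:48, 5:60, 6:75, 7:67, 8:57, 9:98, 10:69.
h = 17 is already in the table at j=3, so x = 3.
Check: 28^3 ≡ 17 (mod 107).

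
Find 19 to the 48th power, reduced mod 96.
1

Repeated squaring. Binary of 48 = 110000.
19^1 ≡ 19 (mod 96); 19^2 ≡ 73 (mod 96); 19^4 ≡ 49 (mod 96); 19^8 ≡ 1 (mod 96); 19^16 ≡ 1 (mod 96); 19^32 ≡ 1 (mod 96)
19^48 = 19^16 × 19^32 ≡ 1 (mod 96)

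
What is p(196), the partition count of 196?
2814570987591

p(n) counts ways to write n as a sum of positive integers (order ignored).
Euler's pentagonal recurrence: p(k) = p(k-1) + p(k-2) - p(k-5) - p(k-7) + p(k-12) + p(k-15) - ... (offsets j(3j∓1)/2, signs ++--, p(0)=1, p(<0)=0).
DP table for k = 0..195: p(0)=1, p(1)=1, p(2)=2, p(3)=3, p(4)=5, p(5)=7, p(6)=11, p(7)=15, p(8)=22, p(9)=30, p(10)=42, p(11)=56, p(12)=77, p(13)=101, p(14)=135, p(15)=176, p(16)=231, p(17)=297, p(18)=385, p(19)=490, p(20)=627, p(21)=792, p(22)=1002, p(23)=1255, p(24)=1575, p(25)=1958, p(26)=2436, p(27)=3010, p(28)=3718, p(29)=4565, p(30)=5604, p(31)=6842, p(32)=8349, p(33)=10143, p(34)=12310, p(35)=14883, p(36)=17977, p(37)=21637, p(38)=26015, p(39)=31185, p(40)=37338, p(41)=44583, p(42)=53174, p(43)=63261, p(44)=75175, p(45)=89134, p(46)=105558, p(47)=124754, p(48)=147273, p(49)=173525, p(50)=204226, p(51)=239943, p(52)=281589, p(53)=329931, p(54)=386155, p(55)=451276, p(56)=526823, p(57)=614154, p(58)=715220, p(59)=831820, p(60)=966467, p(61)=1121505, p(62)=1300156, p(63)=1505499, p(64)=1741630, p(65)=2012558, p(66)=2323520, p(67)=2679689, p(68)=3087735, p(69)=3554345, p(70)=4087968, p(71)=4697205, p(72)=5392783, p(73)=6185689, p(74)=7089500, p(75)=8118264, p(76)=9289091, p(77)=10619863, p(78)=12132164, p(79)=13848650, p(80)=15796476, p(81)=18004327, p(82)=20506255, p(83)=23338469, p(84)=26543660, p(85)=30167357, p(86)=34262962, p(87)=38887673, p(88)=44108109, p(89)=49995925, p(90)=56634173, p(91)=64112359, p(92)=72533807, p(93)=82010177, p(94)=92669720, p(95)=104651419, p(96)=118114304, p(97)=133230930, p(98)=150198136, p(99)=169229875, p(100)=190569292, p(101)=214481126, p(102)=241265379, p(103)=271248950, p(104)=304801365, p(105)=342325709, p(106)=384276336, p(107)=431149389, p(108)=483502844, p(109)=541946240, p(110)=607163746, p(111)=679903203, p(112)=761002156, p(113)=851376628, p(114)=952050665, p(115)=1064144451, p(116)=1188908248, p(117)=1327710076, p(118)=1482074143, p(119)=1653668665, p(120)=1844349560, p(121)=2056148051, p(122)=2291320912, p(123)=2552338241, p(124)=2841940500, p(125)=3163127352, p(126)=3519222692, p(127)=3913864295, p(128)=4351078600, p(129)=4835271870, p(130)=5371315400, p(131)=5964539504, p(132)=6620830889, p(133)=7346629512, p(134)=8149040695, p(135)=9035836076, p(136)=10015581680, p(137)=11097645016, p(138)=12292341831, p(139)=13610949895, p(140)=15065878135, p(141)=16670689208, p(142)=18440293320, p(143)=20390982757, p(144)=22540654445, p(145)=24908858009, p(146)=27517052599, p(147)=30388671978, p(148)=33549419497, p(149)=37027355200, p(150)=40853235313, p(151)=45060624582, p(152)=49686288421, p(153)=54770336324, p(154)=60356673280, p(155)=66493182097, p(156)=73232243759, p(157)=80630964769, p(158)=88751778802, p(159)=97662728555, p(160)=107438159466, p(161)=118159068427, p(162)=129913904637, p(163)=142798995930, p(164)=156919475295, p(165)=172389800255, p(166)=189334822579, p(167)=207890420102, p(168)=228204732751, p(169)=250438925115, p(170)=274768617130, p(171)=301384802048, p(172)=330495499613, p(173)=362326859895, p(174)=397125074750, p(175)=435157697830, p(176)=476715857290, p(177)=522115831195, p(178)=571701605655, p(179)=625846753120, p(180)=684957390936, p(181)=749474411781, p(182)=819876908323, p(183)=896684817527, p(184)=980462880430, p(185)=1071823774337, p(186)=1171432692373, p(187)=1280011042268, p(188)=1398341745571, p(189)=1527273599625, p(190)=1667727404093, p(191)=1820701100652, p(192)=1987276856363, p(193)=2168627105469, p(194)=2366022741845, p(195)=2580840212973.
Final step: p(196) = p(195) + p(194) - p(191) - p(189) + p(184) + p(181) - p(174) - p(170) + p(161) + p(156) - p(145) - p(139) + p(126) + p(119) - p(104) - p(96) + p(79) + p(70) - p(51) - p(41) + p(20) + p(9)
= 2580840212973 + 2366022741845 - 1820701100652 - 1527273599625 + 980462880430 + 749474411781 - 397125074750 - 274768617130 + 118159068427 + 73232243759 - 24908858009 - 13610949895 + 3519222692 + 1653668665 - 304801365 - 118114304 + 13848650 + 4087968 - 239943 - 44583 + 627 + 30
= 2814570987591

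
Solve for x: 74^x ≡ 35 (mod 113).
21

Baby-step giant-step with step n = ⌈√113⌉ = 11.
Baby steps 74^j mod 113 (j:value) for j=0..10: 0:1, 1:74, 2:52, 3:6, 4:105, 5:86, 6:36, 7:65, 8:64, 9:103, 10:51.
Giant-step multiplier: 74^(-11) ≡ 74^(112-11) = 74^101 ≡ 108 (mod 113).
Giant steps γ_i = 35·108^i mod 113: γ_0=35, γ_1=51 (in table at j=10).
x = i·n + j = 1·11 + 10 = 21.
Check: 74^21 ≡ 35 (mod 113).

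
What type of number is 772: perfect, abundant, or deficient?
deficient

Proper divisors of 772: sum = 1 + 2 + 4 + 193 + 386 = 586
Since 586 < 772, 772 is deficient.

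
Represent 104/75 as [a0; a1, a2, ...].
[1; 2, 1, 1, 2, 2, 2]

Euclidean algorithm steps:
104 = 1 × 75 + 29
75 = 2 × 29 + 17
29 = 1 × 17 + 12
17 = 1 × 12 + 5
12 = 2 × 5 + 2
5 = 2 × 2 + 1
2 = 2 × 1 + 0
Continued fraction: [1; 2, 1, 1, 2, 2, 2]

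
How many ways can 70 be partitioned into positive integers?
4087968

p(n) counts ways to write n as a sum of positive integers (order ignored).
Euler's pentagonal recurrence: p(k) = p(k-1) + p(k-2) - p(k-5) - p(k-7) + p(k-12) + p(k-15) - ... (offsets j(3j∓1)/2, signs ++--, p(0)=1, p(<0)=0).
DP table for k = 0..69: p(0)=1, p(1)=1, p(2)=2, p(3)=3, p(4)=5, p(5)=7, p(6)=11, p(7)=15, p(8)=22, p(9)=30, p(10)=42, p(11)=56, p(12)=77, p(13)=101, p(14)=135, p(15)=176, p(16)=231, p(17)=297, p(18)=385, p(19)=490, p(20)=627, p(21)=792, p(22)=1002, p(23)=1255, p(24)=1575, p(25)=1958, p(26)=2436, p(27)=3010, p(28)=3718, p(29)=4565, p(30)=5604, p(31)=6842, p(32)=8349, p(33)=10143, p(34)=12310, p(35)=14883, p(36)=17977, p(37)=21637, p(38)=26015, p(39)=31185, p(40)=37338, p(41)=44583, p(42)=53174, p(43)=63261, p(44)=75175, p(45)=89134, p(46)=105558, p(47)=124754, p(48)=147273, p(49)=173525, p(50)=204226, p(51)=239943, p(52)=281589, p(53)=329931, p(54)=386155, p(55)=451276, p(56)=526823, p(57)=614154, p(58)=715220, p(59)=831820, p(60)=966467, p(61)=1121505, p(62)=1300156, p(63)=1505499, p(64)=1741630, p(65)=2012558, p(66)=2323520, p(67)=2679689, p(68)=3087735, p(69)=3554345.
Final step: p(70) = p(69) + p(68) - p(65) - p(63) + p(58) + p(55) - p(48) - p(44) + p(35) + p(30) - p(19) - p(13) + p(0)
= 3554345 + 3087735 - 2012558 - 1505499 + 715220 + 451276 - 147273 - 75175 + 14883 + 5604 - 490 - 101 + 1
= 4087968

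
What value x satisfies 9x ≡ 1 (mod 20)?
9

gcd(9, 20) = 1, so the inverse exists.
Extended Euclidean algorithm on (20, 9):
20 = 2 × 9 + 2  ⟹  2 = (1)·20 + (-2)·9
9 = 4 × 2 + 1  ⟹  1 = (-4)·20 + (9)·9
So (9)·9 ≡ 1 (mod 20), i.e. 9^(-1) ≡ 9 (mod 20).
Check: 9 × 9 = 81 ≡ 1 (mod 20)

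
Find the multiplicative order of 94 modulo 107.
106

107 is prime, so ord(94) divides φ(107) = 106.
Divisors of 106: 1, 2, 53, 106.
Repeated squaring: 94^1 ≡ 94, 94^2 ≡ 62, 94^4 ≡ 99, 94^8 ≡ 64, 94^16 ≡ 30, 94^32 ≡ 44, 94^64 ≡ 10 (mod 107).
Test 94^d mod 107 for each divisor d in increasing order:
94^1 ≡ 94
94^2 ≡ 62
94^53 = 94^32·94^16·94^4·94^1 ≡ 106
94^106 = 94^64·94^32·94^8·94^2 ≡ 1  ← first divisor giving 1
The order is 106.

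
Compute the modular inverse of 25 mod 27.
13

gcd(25, 27) = 1, so the inverse exists.
Extended Euclidean algorithm on (27, 25):
27 = 1 × 25 + 2  ⟹  2 = (1)·27 + (-1)·25
25 = 12 × 2 + 1  ⟹  1 = (-12)·27 + (13)·25
So (13)·25 ≡ 1 (mod 27), i.e. 25^(-1) ≡ 13 (mod 27).
Check: 25 × 13 = 325 ≡ 1 (mod 27)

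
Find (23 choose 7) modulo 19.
0

Using Lucas' theorem:
Write n=23 and k=7 in base 19:
n in base 19: [1, 4]
k in base 19: [0, 7]
C(23,7) mod 19 = ∏ C(n_i, k_i) mod 19
Digit binomials (mod 19): C(1,0) = 1; C(4,7) = 0 (k_i > n_i)
Product: 1 × 0 = 0 ≡ 0 (mod 19)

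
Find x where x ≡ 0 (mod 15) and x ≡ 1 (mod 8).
105

Using Chinese Remainder Theorem:
M = 15 × 8 = 120
M1 = 8, M2 = 15
y1 = 8^(-1) mod 15 = 2
y2 = 15^(-1) mod 8 = 7
x = (0×8×2 + 1×15×7) mod 120 = 105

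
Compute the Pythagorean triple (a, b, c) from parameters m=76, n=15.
(5551, 2280, 6001)

Euclid's formula: a = m² - n², b = 2mn, c = m² + n²
m = 76, n = 15
a = 76² - 15² = 5776 - 225 = 5551
b = 2 × 76 × 15 = 2280
c = 76² + 15² = 5776 + 225 = 6001
Verification: 5551² + 2280² = 30813601 + 5198400 = 36012001 = 6001² ✓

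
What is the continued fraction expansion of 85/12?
[7; 12]

Euclidean algorithm steps:
85 = 7 × 12 + 1
12 = 12 × 1 + 0
Continued fraction: [7; 12]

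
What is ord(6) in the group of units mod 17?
16

17 is prime, so ord(6) divides φ(17) = 16.
Divisors of 16: 1, 2, 4, 8, 16.
Repeated squaring: 6^1 ≡ 6, 6^2 ≡ 2, 6^4 ≡ 4, 6^8 ≡ 16, 6^16 ≡ 1 (mod 17).
Test 6^d mod 17 for each divisor d in increasing order:
6^1 ≡ 6
6^2 ≡ 2
6^4 ≡ 4
6^8 ≡ 16
6^16 ≡ 1  ← first divisor giving 1
The order is 16.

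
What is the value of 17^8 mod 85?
51

Repeated squaring. Binary of 8 = 1000.
17^1 ≡ 17 (mod 85); 17^2 ≡ 34 (mod 85); 17^4 ≡ 51 (mod 85); 17^8 ≡ 51 (mod 85)
17^8 = 17^8 ≡ 51 (mod 85)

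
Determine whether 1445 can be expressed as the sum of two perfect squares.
1² + 38² (a=1, b=38)

Factorization: 1445 = 5 × 17^2
By Fermat: n is sum of two squares iff every prime p ≡ 3 (mod 4) appears to even power.
All primes ≡ 3 (mod 4) appear to even power.
Search a = 0, 1, 2, … for 1445 - a² a perfect square: first hit at a = 1: 1445 - 1 = 1444 = 38².
1445 = 1² + 38² = 1 + 1444 ✓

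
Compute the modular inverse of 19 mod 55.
29

gcd(19, 55) = 1, so the inverse exists.
Extended Euclidean algorithm on (55, 19):
55 = 2 × 19 + 17  ⟹  17 = (1)·55 + (-2)·19
19 = 1 × 17 + 2  ⟹  2 = (-1)·55 + (3)·19
17 = 8 × 2 + 1  ⟹  1 = (9)·55 + (-26)·19
So (-26)·19 ≡ 1 (mod 55), i.e. 19^(-1) ≡ -26 ≡ 29 (mod 55).
Check: 19 × 29 = 551 ≡ 1 (mod 55)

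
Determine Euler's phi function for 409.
408

409 = 409
φ(n) = n × ∏(1 - 1/p) for each prime p dividing n
φ(409) = 409 × (1 - 1/409) = 408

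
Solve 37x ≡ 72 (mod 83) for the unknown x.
x ≡ 67 (mod 83)

gcd(37, 83) = 1, which divides 72, so solutions exist.
Find 37^(-1) mod 83 by the extended Euclidean algorithm:
83 = 2 × 37 + 9  ⟹  9 = (1)·83 + (-2)·37
37 = 4 × 9 + 1  ⟹  1 = (-4)·83 + (9)·37
So (9)·37 ≡ 1 (mod 83), i.e. 37^(-1) ≡ 9 (mod 83).
x ≡ 9 × 72 = 648 ≡ 67 (mod 83).
Check: 37 × 67 = 2479 ≡ 72 (mod 83).
Unique solution: x ≡ 67 (mod 83)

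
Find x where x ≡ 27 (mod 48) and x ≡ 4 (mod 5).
219

Using Chinese Remainder Theorem:
M = 48 × 5 = 240
M1 = 5, M2 = 48
y1 = 5^(-1) mod 48 = 29
y2 = 48^(-1) mod 5 = 2
x = (27×5×29 + 4×48×2) mod 240 = 219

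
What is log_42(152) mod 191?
133

Baby-step giant-step with step n = ⌈√191⌉ = 14.
Baby steps 42^j mod 191 (j:value) for j=0..13: 0:1, 1:42, 2:45, 3:171, 4:115, 5:55, 6:18, 7:183, 8:46, 9:22, 10:160, 11:35, 12:133, 13:47.
Giant-step multiplier: 42^(-14) ≡ 42^(190-14) = 42^176 ≡ 3 (mod 191).
Giant steps γ_i = 152·3^i mod 191: γ_0=152, γ_1=74, γ_2=31, γ_3=93, γ_4=88, γ_5=73, γ_6=28, γ_7=84, γ_8=61, γ_9=183 (in table at j=7).
x = i·n + j = 9·14 + 7 = 133.
Check: 42^133 ≡ 152 (mod 191).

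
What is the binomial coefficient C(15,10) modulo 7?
0

Using Lucas' theorem:
Write n=15 and k=10 in base 7:
n in base 7: [2, 1]
k in base 7: [1, 3]
C(15,10) mod 7 = ∏ C(n_i, k_i) mod 7
Digit binomials (mod 7): C(2,1) = 2; C(1,3) = 0 (k_i > n_i)
Product: 2 × 0 = 0 ≡ 0 (mod 7)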